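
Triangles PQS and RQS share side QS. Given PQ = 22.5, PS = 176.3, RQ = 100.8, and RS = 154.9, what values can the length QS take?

153.8 < QS < 198.8

From triangle PQS: |22.5 − 176.3| < QS < 22.5 + 176.3, i.e. 153.8 < QS < 198.8.
From triangle RQS: 54.1 < QS < 255.7.
Both must hold, so QS lies in the intersection.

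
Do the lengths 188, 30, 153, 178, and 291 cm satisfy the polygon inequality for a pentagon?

Yes

A pentagon exists iff every side is shorter than the sum of the others — equivalently, the longest side is less than the sum of the rest.
Longest side 291 < 549 (sum of the remaining 4), so yes.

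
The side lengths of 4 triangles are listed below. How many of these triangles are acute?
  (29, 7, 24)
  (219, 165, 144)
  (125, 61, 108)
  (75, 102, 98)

(29,7,24): 7²+24² = 625 < 841 = 29² → obtuse
(219,165,144): 144²+165² = 47961 = 219² → right
(125,61,108): 61²+108² = 15385 < 15625 = 125² → obtuse
(75,102,98): 75²+98² = 15229 > 10404 = 102² → acute
1 of the 4 is acute.

1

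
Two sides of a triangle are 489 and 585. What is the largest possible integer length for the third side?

1073

The third side must be strictly less than 489 + 585 = 1074.
The largest integer below 1074 is 1073.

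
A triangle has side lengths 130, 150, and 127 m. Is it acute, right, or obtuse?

Compare the square of the longest side to the sum of squares of the other two: 127² + 130² = 33029 > 22500 = 150².

acute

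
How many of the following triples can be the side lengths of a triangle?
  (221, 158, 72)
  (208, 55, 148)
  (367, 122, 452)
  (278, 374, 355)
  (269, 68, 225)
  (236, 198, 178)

5

(72,158,221): 72+158 > 221 → valid
(55,148,208): 55+148 ≤ 208 → not valid
(122,367,452): 122+367 > 452 → valid
(278,355,374): 278+355 > 374 → valid
(68,225,269): 68+225 > 269 → valid
(178,198,236): 178+198 > 236 → valid
5 of the 6 triples form a triangle.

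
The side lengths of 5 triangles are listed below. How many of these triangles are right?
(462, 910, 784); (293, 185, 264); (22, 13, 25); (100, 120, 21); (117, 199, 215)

(462,910,784): 462²+784² = 828100 = 910² → right
(293,185,264): 185²+264² = 103921 > 85849 = 293² → acute
(22,13,25): 13²+22² = 653 > 625 = 25² → acute
(100,120,21): 21²+100² = 10441 < 14400 = 120² → obtuse
(117,199,215): 117²+199² = 53290 > 46225 = 215² → acute
1 of the 5 is right.

1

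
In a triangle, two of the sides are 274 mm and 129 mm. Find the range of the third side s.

By the triangle inequality, s must be less than 274 + 129 = 403 and greater than |274 − 129| = 145.

145 < s < 403 (mm)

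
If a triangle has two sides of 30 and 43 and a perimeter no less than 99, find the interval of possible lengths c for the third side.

26 ≤ c < 73

Triangle inequality alone gives 13 < c < 73.
The perimeter condition gives c ≥ 99 − 30 − 43 = 26.
Intersecting the two: 26 ≤ c < 73.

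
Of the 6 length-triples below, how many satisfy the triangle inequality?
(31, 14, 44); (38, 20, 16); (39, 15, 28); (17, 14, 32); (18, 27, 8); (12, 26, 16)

3

(14,31,44): 14+31 > 44 → valid
(16,20,38): 16+20 ≤ 38 → not valid
(15,28,39): 15+28 > 39 → valid
(14,17,32): 14+17 ≤ 32 → not valid
(8,18,27): 8+18 ≤ 27 → not valid
(12,16,26): 12+16 > 26 → valid
3 of the 6 triples form a triangle.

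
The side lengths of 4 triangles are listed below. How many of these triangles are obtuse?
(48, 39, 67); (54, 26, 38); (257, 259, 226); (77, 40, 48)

(48,39,67): 39²+48² = 3825 < 4489 = 67² → obtuse
(54,26,38): 26²+38² = 2120 < 2916 = 54² → obtuse
(257,259,226): 226²+257² = 117125 > 67081 = 259² → acute
(77,40,48): 40²+48² = 3904 < 5929 = 77² → obtuse
3 of the 4 are obtuse.

3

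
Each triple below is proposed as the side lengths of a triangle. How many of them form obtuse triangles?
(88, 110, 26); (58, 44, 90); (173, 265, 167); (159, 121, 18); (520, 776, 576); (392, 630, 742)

(88,110,26): 26²+88² = 8420 < 12100 = 110² → obtuse
(58,44,90): 44²+58² = 5300 < 8100 = 90² → obtuse
(173,265,167): 167²+173² = 57818 < 70225 = 265² → obtuse
(159,121,18): 18+121 ≤ 159, not a triangle
(520,776,576): 520²+576² = 602176 = 776² → right
(392,630,742): 392²+630² = 550564 = 742² → right
3 of the 6 are obtuse.

3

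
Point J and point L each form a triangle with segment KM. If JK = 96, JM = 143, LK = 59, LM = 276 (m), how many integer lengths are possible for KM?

21

From triangle JKM: 47 < KM < 239.
From triangle LKM: 217 < KM < 335.
Intersection: 217 < KM < 239, so integers 218 through 238: 21 values.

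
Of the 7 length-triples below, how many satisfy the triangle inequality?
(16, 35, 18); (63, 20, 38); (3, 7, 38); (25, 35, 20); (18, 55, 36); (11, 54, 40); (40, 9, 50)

(16,18,35): 16+18 ≤ 35 → not valid
(20,38,63): 20+38 ≤ 63 → not valid
(3,7,38): 3+7 ≤ 38 → not valid
(20,25,35): 20+25 > 35 → valid
(18,36,55): 18+36 ≤ 55 → not valid
(11,40,54): 11+40 ≤ 54 → not valid
(9,40,50): 9+40 ≤ 50 → not valid
1 of the 7 triples forms a triangle.

1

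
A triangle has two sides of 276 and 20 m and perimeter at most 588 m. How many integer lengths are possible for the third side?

Triangle inequality: 256 < x < 296. Perimeter ≤ 588 gives x ≤ 588 − 276 − 20 = 292.
So 256 < x ≤ 292; integers 257 through 292: 36 values.

36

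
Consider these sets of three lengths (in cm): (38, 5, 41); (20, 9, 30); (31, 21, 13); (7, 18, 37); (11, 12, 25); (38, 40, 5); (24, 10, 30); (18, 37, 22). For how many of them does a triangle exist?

5

(5,38,41): 5+38 > 41 → valid
(9,20,30): 9+20 ≤ 30 → not valid
(13,21,31): 13+21 > 31 → valid
(7,18,37): 7+18 ≤ 37 → not valid
(11,12,25): 11+12 ≤ 25 → not valid
(5,38,40): 5+38 > 40 → valid
(10,24,30): 10+24 > 30 → valid
(18,22,37): 18+22 > 37 → valid
5 of the 8 triples form a triangle.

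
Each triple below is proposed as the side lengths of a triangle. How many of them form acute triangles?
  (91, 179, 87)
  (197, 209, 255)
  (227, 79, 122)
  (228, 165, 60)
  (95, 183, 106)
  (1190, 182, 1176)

1

(91,179,87): 87+91 ≤ 179, not a triangle
(197,209,255): 197²+209² = 82490 > 65025 = 255² → acute
(227,79,122): 79+122 ≤ 227, not a triangle
(228,165,60): 60+165 ≤ 228, not a triangle
(95,183,106): 95²+106² = 20261 < 33489 = 183² → obtuse
(1190,182,1176): 182²+1176² = 1416100 = 1190² → right
1 of the 6 is acute.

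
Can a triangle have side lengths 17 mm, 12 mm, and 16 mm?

Yes

The longest side is 17, and the other two sum to 28.
Since 28 > 17, the triangle inequality holds.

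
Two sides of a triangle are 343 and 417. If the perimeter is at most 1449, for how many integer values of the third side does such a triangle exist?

615

Triangle inequality: 74 < x < 760. Perimeter ≤ 1449 gives x ≤ 1449 − 343 − 417 = 689.
So 74 < x ≤ 689; integers 75 through 689: 615 values.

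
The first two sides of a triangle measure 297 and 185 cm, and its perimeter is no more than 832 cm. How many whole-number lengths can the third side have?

Triangle inequality: 112 < x < 482. Perimeter ≤ 832 gives x ≤ 832 − 297 − 185 = 350.
So 112 < x ≤ 350; integers 113 through 350: 238 values.

238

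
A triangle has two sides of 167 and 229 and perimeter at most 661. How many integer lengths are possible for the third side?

203

Triangle inequality: 62 < x < 396. Perimeter ≤ 661 gives x ≤ 661 − 167 − 229 = 265.
So 62 < x ≤ 265; integers 63 through 265: 203 values.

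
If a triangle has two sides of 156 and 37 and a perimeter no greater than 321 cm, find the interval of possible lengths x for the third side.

Triangle inequality alone gives 119 < x < 193.
The perimeter condition gives x ≤ 321 − 156 − 37 = 128.
Intersecting the two: 119 < x ≤ 128.

119 < x ≤ 128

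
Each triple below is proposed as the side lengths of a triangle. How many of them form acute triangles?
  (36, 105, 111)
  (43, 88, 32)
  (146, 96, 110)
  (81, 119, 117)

1

(36,105,111): 36²+105² = 12321 = 111² → right
(43,88,32): 32+43 ≤ 88, not a triangle
(146,96,110): 96²+110² = 21316 = 146² → right
(81,119,117): 81²+117² = 20250 > 14161 = 119² → acute
1 of the 4 is acute.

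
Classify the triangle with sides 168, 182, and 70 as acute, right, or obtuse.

right

Compare the square of the longest side to the sum of squares of the other two: 70² + 168² = 33124 = 182².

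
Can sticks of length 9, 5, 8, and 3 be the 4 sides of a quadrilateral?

A quadrilateral exists iff every side is shorter than the sum of the others — equivalently, the longest side is less than the sum of the rest.
Longest side 9 < 16 (sum of the remaining 3), so yes.

Yes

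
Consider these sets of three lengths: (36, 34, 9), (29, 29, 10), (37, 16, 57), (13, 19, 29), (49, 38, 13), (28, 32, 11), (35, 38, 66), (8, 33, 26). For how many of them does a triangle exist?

(9,34,36): 9+34 > 36 → valid
(10,29,29): 10+29 > 29 → valid
(16,37,57): 16+37 ≤ 57 → not valid
(13,19,29): 13+19 > 29 → valid
(13,38,49): 13+38 > 49 → valid
(11,28,32): 11+28 > 32 → valid
(35,38,66): 35+38 > 66 → valid
(8,26,33): 8+26 > 33 → valid
7 of the 8 triples form a triangle.

7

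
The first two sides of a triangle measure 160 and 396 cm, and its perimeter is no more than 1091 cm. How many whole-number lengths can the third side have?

299

Triangle inequality: 236 < x < 556. Perimeter ≤ 1091 gives x ≤ 1091 − 160 − 396 = 535.
So 236 < x ≤ 535; integers 237 through 535: 299 values.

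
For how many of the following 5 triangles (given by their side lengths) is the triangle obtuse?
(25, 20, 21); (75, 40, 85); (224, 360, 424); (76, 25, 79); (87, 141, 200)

(25,20,21): 20²+21² = 841 > 625 = 25² → acute
(75,40,85): 40²+75² = 7225 = 85² → right
(224,360,424): 224²+360² = 179776 = 424² → right
(76,25,79): 25²+76² = 6401 > 6241 = 79² → acute
(87,141,200): 87²+141² = 27450 < 40000 = 200² → obtuse
1 of the 5 is obtuse.

1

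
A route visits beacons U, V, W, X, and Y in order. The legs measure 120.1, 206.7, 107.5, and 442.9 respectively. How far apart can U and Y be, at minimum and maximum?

8.6 ≤ UY ≤ 877.2

The maximum is all hops collinear in one direction: 120.1 + 206.7 + 107.5 + 442.9 = 877.2.
The longest hop is 442.9; the others sum to 434.3. Folding the others back against it leaves at least 442.9 − 434.3 = 8.6.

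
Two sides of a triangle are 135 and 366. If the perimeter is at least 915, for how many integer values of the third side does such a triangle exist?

Triangle inequality: 231 < x < 501. Perimeter ≥ 915 gives x ≥ 915 − 135 − 366 = 414.
So 414 ≤ x < 501; integers 414 through 500: 87 values.

87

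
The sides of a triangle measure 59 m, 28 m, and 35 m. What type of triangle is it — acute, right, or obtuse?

obtuse

Compare the square of the longest side to the sum of squares of the other two: 28² + 35² = 2009 < 3481 = 59².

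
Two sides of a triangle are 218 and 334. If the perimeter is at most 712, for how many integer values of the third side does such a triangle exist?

44

Triangle inequality: 116 < x < 552. Perimeter ≤ 712 gives x ≤ 712 − 218 − 334 = 160.
So 116 < x ≤ 160; integers 117 through 160: 44 values.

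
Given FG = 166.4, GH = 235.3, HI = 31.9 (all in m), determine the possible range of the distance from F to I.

The maximum is all hops collinear in one direction: 166.4 + 235.3 + 31.9 = 433.6.
The longest hop is 235.3; the others sum to 198.3. Folding the others back against it leaves at least 235.3 − 198.3 = 37.0.

37.0 ≤ FI ≤ 433.6 m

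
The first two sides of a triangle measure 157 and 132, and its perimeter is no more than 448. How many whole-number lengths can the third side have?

134

Triangle inequality: 25 < x < 289. Perimeter ≤ 448 gives x ≤ 448 − 157 − 132 = 159.
So 25 < x ≤ 159; integers 26 through 159: 134 values.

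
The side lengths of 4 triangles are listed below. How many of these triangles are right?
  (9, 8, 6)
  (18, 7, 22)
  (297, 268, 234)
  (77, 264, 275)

(9,8,6): 6²+8² = 100 > 81 = 9² → acute
(18,7,22): 7²+18² = 373 < 484 = 22² → obtuse
(297,268,234): 234²+268² = 126580 > 88209 = 297² → acute
(77,264,275): 77²+264² = 75625 = 275² → right
1 of the 4 is right.

1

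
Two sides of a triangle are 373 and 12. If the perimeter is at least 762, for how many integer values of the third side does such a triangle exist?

Triangle inequality: 361 < x < 385. Perimeter ≥ 762 gives x ≥ 762 − 373 − 12 = 377.
So 377 ≤ x < 385; integers 377 through 384: 8 values.

8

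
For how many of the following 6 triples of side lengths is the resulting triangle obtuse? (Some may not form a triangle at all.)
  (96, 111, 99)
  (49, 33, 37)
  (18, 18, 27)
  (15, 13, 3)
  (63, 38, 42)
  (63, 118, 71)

(96,111,99): 96²+99² = 19017 > 12321 = 111² → acute
(49,33,37): 33²+37² = 2458 > 2401 = 49² → acute
(18,18,27): 18²+18² = 648 < 729 = 27² → obtuse
(15,13,3): 3²+13² = 178 < 225 = 15² → obtuse
(63,38,42): 38²+42² = 3208 < 3969 = 63² → obtuse
(63,118,71): 63²+71² = 9010 < 13924 = 118² → obtuse
4 of the 6 are obtuse.

4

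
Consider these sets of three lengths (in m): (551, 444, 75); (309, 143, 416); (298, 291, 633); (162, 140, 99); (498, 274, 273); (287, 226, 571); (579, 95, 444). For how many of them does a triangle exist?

3

(75,444,551): 75+444 ≤ 551 → not valid
(143,309,416): 143+309 > 416 → valid
(291,298,633): 291+298 ≤ 633 → not valid
(99,140,162): 99+140 > 162 → valid
(273,274,498): 273+274 > 498 → valid
(226,287,571): 226+287 ≤ 571 → not valid
(95,444,579): 95+444 ≤ 579 → not valid
3 of the 7 triples form a triangle.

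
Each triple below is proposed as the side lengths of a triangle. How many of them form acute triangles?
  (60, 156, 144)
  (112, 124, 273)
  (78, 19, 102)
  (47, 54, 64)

(60,156,144): 60²+144² = 24336 = 156² → right
(112,124,273): 112+124 ≤ 273, not a triangle
(78,19,102): 19+78 ≤ 102, not a triangle
(47,54,64): 47²+54² = 5125 > 4096 = 64² → acute
1 of the 4 is acute.

1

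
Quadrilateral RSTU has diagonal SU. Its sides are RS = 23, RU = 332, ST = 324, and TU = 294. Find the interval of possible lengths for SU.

From triangle RSU: |23 − 332| < SU < 23 + 332, i.e. 309 < SU < 355.
From triangle TSU: 30 < SU < 618.
Both must hold, so SU lies in the intersection.

309 < SU < 355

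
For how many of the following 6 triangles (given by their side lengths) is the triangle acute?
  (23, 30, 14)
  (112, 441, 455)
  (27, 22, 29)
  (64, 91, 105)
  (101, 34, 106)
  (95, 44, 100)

(23,30,14): 14²+23² = 725 < 900 = 30² → obtuse
(112,441,455): 112²+441² = 207025 = 455² → right
(27,22,29): 22²+27² = 1213 > 841 = 29² → acute
(64,91,105): 64²+91² = 12377 > 11025 = 105² → acute
(101,34,106): 34²+101² = 11357 > 11236 = 106² → acute
(95,44,100): 44²+95² = 10961 > 10000 = 100² → acute
4 of the 6 are acute.

4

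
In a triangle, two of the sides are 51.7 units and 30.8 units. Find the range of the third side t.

By the triangle inequality, t must be less than 51.7 + 30.8 = 82.5 and greater than |51.7 − 30.8| = 20.9.

20.9 < t < 82.5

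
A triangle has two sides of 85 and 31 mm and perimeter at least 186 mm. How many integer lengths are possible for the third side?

Triangle inequality: 54 < x < 116. Perimeter ≥ 186 gives x ≥ 186 − 85 − 31 = 70.
So 70 ≤ x < 116; integers 70 through 115: 46 values.

46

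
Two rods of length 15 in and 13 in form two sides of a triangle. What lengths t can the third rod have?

By the triangle inequality, t must be less than 15 + 13 = 28 and greater than |15 − 13| = 2.

2 < t < 28 (in)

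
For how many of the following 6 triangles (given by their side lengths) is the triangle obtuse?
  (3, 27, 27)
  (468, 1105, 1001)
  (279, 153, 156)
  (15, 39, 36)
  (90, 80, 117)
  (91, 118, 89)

(3,27,27): 3²+27² = 738 > 729 = 27² → acute
(468,1105,1001): 468²+1001² = 1221025 = 1105² → right
(279,153,156): 153²+156² = 47745 < 77841 = 279² → obtuse
(15,39,36): 15²+36² = 1521 = 39² → right
(90,80,117): 80²+90² = 14500 > 13689 = 117² → acute
(91,118,89): 89²+91² = 16202 > 13924 = 118² → acute
1 of the 6 is obtuse.

1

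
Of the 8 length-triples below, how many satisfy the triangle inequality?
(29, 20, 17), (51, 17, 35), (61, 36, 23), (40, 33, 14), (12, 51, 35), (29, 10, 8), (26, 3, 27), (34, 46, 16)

(17,20,29): 17+20 > 29 → valid
(17,35,51): 17+35 > 51 → valid
(23,36,61): 23+36 ≤ 61 → not valid
(14,33,40): 14+33 > 40 → valid
(12,35,51): 12+35 ≤ 51 → not valid
(8,10,29): 8+10 ≤ 29 → not valid
(3,26,27): 3+26 > 27 → valid
(16,34,46): 16+34 > 46 → valid
5 of the 8 triples form a triangle.

5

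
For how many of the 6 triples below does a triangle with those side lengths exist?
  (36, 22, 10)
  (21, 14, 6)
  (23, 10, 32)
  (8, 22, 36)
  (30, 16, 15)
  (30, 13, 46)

(10,22,36): 10+22 ≤ 36 → not valid
(6,14,21): 6+14 ≤ 21 → not valid
(10,23,32): 10+23 > 32 → valid
(8,22,36): 8+22 ≤ 36 → not valid
(15,16,30): 15+16 > 30 → valid
(13,30,46): 13+30 ≤ 46 → not valid
2 of the 6 triples form a triangle.

2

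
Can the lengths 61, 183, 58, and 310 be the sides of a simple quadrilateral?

For a quadrilateral, each side must be shorter than the sum of the others.
Here the longest side is 310, but the remaining 3 sides sum to only 302.

No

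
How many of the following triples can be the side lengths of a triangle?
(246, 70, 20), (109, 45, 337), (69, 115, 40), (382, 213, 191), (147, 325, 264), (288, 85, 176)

(20,70,246): 20+70 ≤ 246 → not valid
(45,109,337): 45+109 ≤ 337 → not valid
(40,69,115): 40+69 ≤ 115 → not valid
(191,213,382): 191+213 > 382 → valid
(147,264,325): 147+264 > 325 → valid
(85,176,288): 85+176 ≤ 288 → not valid
2 of the 6 triples form a triangle.

2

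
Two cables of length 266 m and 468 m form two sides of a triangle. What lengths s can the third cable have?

By the triangle inequality, s must be less than 266 + 468 = 734 and greater than |266 − 468| = 202.

202 < s < 734 (m)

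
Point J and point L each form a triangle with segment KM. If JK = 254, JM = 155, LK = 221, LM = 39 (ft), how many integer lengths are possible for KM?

77

From triangle JKM: 99 < KM < 409.
From triangle LKM: 182 < KM < 260.
Intersection: 182 < KM < 260, so integers 183 through 259: 77 values.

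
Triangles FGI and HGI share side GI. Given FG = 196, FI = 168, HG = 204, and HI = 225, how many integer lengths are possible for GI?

From triangle FGI: 28 < GI < 364.
From triangle HGI: 21 < GI < 429.
Intersection: 28 < GI < 364, so integers 29 through 363: 335 values.

335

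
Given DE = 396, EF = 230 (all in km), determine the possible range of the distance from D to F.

166 ≤ DF ≤ 626 km

By the triangle inequality, |396 − 230| ≤ DF ≤ 396 + 230.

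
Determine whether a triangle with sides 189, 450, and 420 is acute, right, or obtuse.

Compare the square of the longest side to the sum of squares of the other two: 189² + 420² = 212121 > 202500 = 450².

acute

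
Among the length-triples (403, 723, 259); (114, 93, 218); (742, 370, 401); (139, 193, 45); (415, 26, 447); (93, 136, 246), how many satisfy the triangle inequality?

1

(259,403,723): 259+403 ≤ 723 → not valid
(93,114,218): 93+114 ≤ 218 → not valid
(370,401,742): 370+401 > 742 → valid
(45,139,193): 45+139 ≤ 193 → not valid
(26,415,447): 26+415 ≤ 447 → not valid
(93,136,246): 93+136 ≤ 246 → not valid
1 of the 6 triples forms a triangle.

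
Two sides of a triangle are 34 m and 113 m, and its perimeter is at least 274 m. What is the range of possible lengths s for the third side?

Triangle inequality alone gives 79 < s < 147.
The perimeter condition gives s ≥ 274 − 34 − 113 = 127.
Intersecting the two: 127 ≤ s < 147.

127 ≤ s < 147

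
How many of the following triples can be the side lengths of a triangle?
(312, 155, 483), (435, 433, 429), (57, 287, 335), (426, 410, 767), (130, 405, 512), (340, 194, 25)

4

(155,312,483): 155+312 ≤ 483 → not valid
(429,433,435): 429+433 > 435 → valid
(57,287,335): 57+287 > 335 → valid
(410,426,767): 410+426 > 767 → valid
(130,405,512): 130+405 > 512 → valid
(25,194,340): 25+194 ≤ 340 → not valid
4 of the 6 triples form a triangle.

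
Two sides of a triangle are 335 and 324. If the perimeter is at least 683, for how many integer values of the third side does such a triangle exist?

Triangle inequality: 11 < x < 659. Perimeter ≥ 683 gives x ≥ 683 − 335 − 324 = 24.
So 24 ≤ x < 659; integers 24 through 658: 635 values.

635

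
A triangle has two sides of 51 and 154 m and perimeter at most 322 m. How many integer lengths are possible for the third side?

14

Triangle inequality: 103 < x < 205. Perimeter ≤ 322 gives x ≤ 322 − 51 − 154 = 117.
So 103 < x ≤ 117; integers 104 through 117: 14 values.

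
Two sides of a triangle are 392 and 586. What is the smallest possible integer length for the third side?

The third side must be strictly greater than |392 − 586| = 194.
The smallest integer above 194 is 195.

195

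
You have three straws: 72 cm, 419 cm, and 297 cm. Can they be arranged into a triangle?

No

The longest side is 419, but the other two sum to only 369.
369 < 419, so the triangle inequality fails.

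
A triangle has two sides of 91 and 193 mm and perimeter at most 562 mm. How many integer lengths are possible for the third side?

176

Triangle inequality: 102 < x < 284. Perimeter ≤ 562 gives x ≤ 562 − 91 − 193 = 278.
So 102 < x ≤ 278; integers 103 through 278: 176 values.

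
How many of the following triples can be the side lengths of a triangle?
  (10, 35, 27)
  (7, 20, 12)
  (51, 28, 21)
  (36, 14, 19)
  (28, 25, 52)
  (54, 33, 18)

(10,27,35): 10+27 > 35 → valid
(7,12,20): 7+12 ≤ 20 → not valid
(21,28,51): 21+28 ≤ 51 → not valid
(14,19,36): 14+19 ≤ 36 → not valid
(25,28,52): 25+28 > 52 → valid
(18,33,54): 18+33 ≤ 54 → not valid
2 of the 6 triples form a triangle.

2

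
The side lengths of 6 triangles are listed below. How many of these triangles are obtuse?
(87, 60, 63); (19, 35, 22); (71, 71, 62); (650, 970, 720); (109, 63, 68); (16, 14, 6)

3

(87,60,63): 60²+63² = 7569 = 87² → right
(19,35,22): 19²+22² = 845 < 1225 = 35² → obtuse
(71,71,62): 62²+71² = 8885 > 5041 = 71² → acute
(650,970,720): 650²+720² = 940900 = 970² → right
(109,63,68): 63²+68² = 8593 < 11881 = 109² → obtuse
(16,14,6): 6²+14² = 232 < 256 = 16² → obtuse
3 of the 6 are obtuse.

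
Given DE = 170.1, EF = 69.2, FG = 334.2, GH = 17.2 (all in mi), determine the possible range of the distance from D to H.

The maximum is all hops collinear in one direction: 170.1 + 69.2 + 334.2 + 17.2 = 590.7.
The longest hop is 334.2; the others sum to 256.5. Folding the others back against it leaves at least 334.2 − 256.5 = 77.7.

77.7 ≤ DH ≤ 590.7 mi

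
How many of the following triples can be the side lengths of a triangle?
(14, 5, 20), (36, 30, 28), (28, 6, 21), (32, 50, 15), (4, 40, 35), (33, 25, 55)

(5,14,20): 5+14 ≤ 20 → not valid
(28,30,36): 28+30 > 36 → valid
(6,21,28): 6+21 ≤ 28 → not valid
(15,32,50): 15+32 ≤ 50 → not valid
(4,35,40): 4+35 ≤ 40 → not valid
(25,33,55): 25+33 > 55 → valid
2 of the 6 triples form a triangle.

2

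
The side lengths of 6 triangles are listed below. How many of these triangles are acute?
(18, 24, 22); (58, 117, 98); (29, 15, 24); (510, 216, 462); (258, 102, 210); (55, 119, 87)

(18,24,22): 18²+22² = 808 > 576 = 24² → acute
(58,117,98): 58²+98² = 12968 < 13689 = 117² → obtuse
(29,15,24): 15²+24² = 801 < 841 = 29² → obtuse
(510,216,462): 216²+462² = 260100 = 510² → right
(258,102,210): 102²+210² = 54504 < 66564 = 258² → obtuse
(55,119,87): 55²+87² = 10594 < 14161 = 119² → obtuse
1 of the 6 is acute.

1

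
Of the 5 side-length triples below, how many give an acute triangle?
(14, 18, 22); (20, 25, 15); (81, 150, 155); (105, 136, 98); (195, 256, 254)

(14,18,22): 14²+18² = 520 > 484 = 22² → acute
(20,25,15): 15²+20² = 625 = 25² → right
(81,150,155): 81²+150² = 29061 > 24025 = 155² → acute
(105,136,98): 98²+105² = 20629 > 18496 = 136² → acute
(195,256,254): 195²+254² = 102541 > 65536 = 256² → acute
4 of the 5 are acute.

4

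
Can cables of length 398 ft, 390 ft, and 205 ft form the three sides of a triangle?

The longest side is 398, and the other two sum to 595.
Since 595 > 398, the triangle inequality holds.

Yes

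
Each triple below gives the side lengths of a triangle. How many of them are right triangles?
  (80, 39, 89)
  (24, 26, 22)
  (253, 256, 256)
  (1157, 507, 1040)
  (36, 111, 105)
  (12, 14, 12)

(80,39,89): 39²+80² = 7921 = 89² → right
(24,26,22): 22²+24² = 1060 > 676 = 26² → acute
(253,256,256): 253²+256² = 129545 > 65536 = 256² → acute
(1157,507,1040): 507²+1040² = 1338649 = 1157² → right
(36,111,105): 36²+105² = 12321 = 111² → right
(12,14,12): 12²+12² = 288 > 196 = 14² → acute
3 of the 6 are right.

3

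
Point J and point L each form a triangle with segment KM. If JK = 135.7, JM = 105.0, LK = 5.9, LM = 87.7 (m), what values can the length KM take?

81.8 < KM < 93.6

From triangle JKM: |135.7 − 105.0| < KM < 135.7 + 105.0, i.e. 30.7 < KM < 240.7.
From triangle LKM: 81.8 < KM < 93.6.
Both must hold, so KM lies in the intersection.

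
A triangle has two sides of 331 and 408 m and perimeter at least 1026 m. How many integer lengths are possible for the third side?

Triangle inequality: 77 < x < 739. Perimeter ≥ 1026 gives x ≥ 1026 − 331 − 408 = 287.
So 287 ≤ x < 739; integers 287 through 738: 452 values.

452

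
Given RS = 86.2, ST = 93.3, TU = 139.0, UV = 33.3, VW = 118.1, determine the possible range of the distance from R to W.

0 ≤ RW ≤ 469.9

The maximum is all hops collinear in one direction: 86.2 + 93.3 + 139.0 + 33.3 + 118.1 = 469.9.
The longest hop is 139.0; the others sum to 330.9. Since 139.0 ≤ 330.9, the path can fold back on itself completely, so the minimum distance is 0.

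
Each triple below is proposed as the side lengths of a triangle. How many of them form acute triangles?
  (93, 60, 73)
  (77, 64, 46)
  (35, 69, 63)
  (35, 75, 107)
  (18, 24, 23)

(93,60,73): 60²+73² = 8929 > 8649 = 93² → acute
(77,64,46): 46²+64² = 6212 > 5929 = 77² → acute
(35,69,63): 35²+63² = 5194 > 4761 = 69² → acute
(35,75,107): 35²+75² = 6850 < 11449 = 107² → obtuse
(18,24,23): 18²+23² = 853 > 576 = 24² → acute
4 of the 5 are acute.

4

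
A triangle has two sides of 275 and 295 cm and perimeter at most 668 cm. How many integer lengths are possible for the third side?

Triangle inequality: 20 < x < 570. Perimeter ≤ 668 gives x ≤ 668 − 275 − 295 = 98.
So 20 < x ≤ 98; integers 21 through 98: 78 values.

78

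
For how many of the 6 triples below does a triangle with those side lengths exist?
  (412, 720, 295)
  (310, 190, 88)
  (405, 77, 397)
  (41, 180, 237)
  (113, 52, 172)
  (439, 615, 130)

1

(295,412,720): 295+412 ≤ 720 → not valid
(88,190,310): 88+190 ≤ 310 → not valid
(77,397,405): 77+397 > 405 → valid
(41,180,237): 41+180 ≤ 237 → not valid
(52,113,172): 52+113 ≤ 172 → not valid
(130,439,615): 130+439 ≤ 615 → not valid
1 of the 6 triples forms a triangle.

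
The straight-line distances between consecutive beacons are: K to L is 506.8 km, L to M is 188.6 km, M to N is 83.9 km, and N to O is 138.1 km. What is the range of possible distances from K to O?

96.2 ≤ KO ≤ 917.4 km

The maximum is all hops collinear in one direction: 506.8 + 188.6 + 83.9 + 138.1 = 917.4.
The longest hop is 506.8; the others sum to 410.6. Folding the others back against it leaves at least 506.8 − 410.6 = 96.2.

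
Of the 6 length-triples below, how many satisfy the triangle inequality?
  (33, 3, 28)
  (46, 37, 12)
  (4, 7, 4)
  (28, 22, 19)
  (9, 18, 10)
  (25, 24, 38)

(3,28,33): 3+28 ≤ 33 → not valid
(12,37,46): 12+37 > 46 → valid
(4,4,7): 4+4 > 7 → valid
(19,22,28): 19+22 > 28 → valid
(9,10,18): 9+10 > 18 → valid
(24,25,38): 24+25 > 38 → valid
5 of the 6 triples form a triangle.

5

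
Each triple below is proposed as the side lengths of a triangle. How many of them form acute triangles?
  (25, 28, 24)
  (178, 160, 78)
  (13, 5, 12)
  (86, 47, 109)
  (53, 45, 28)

1

(25,28,24): 24²+25² = 1201 > 784 = 28² → acute
(178,160,78): 78²+160² = 31684 = 178² → right
(13,5,12): 5²+12² = 169 = 13² → right
(86,47,109): 47²+86² = 9605 < 11881 = 109² → obtuse
(53,45,28): 28²+45² = 2809 = 53² → right
1 of the 5 is acute.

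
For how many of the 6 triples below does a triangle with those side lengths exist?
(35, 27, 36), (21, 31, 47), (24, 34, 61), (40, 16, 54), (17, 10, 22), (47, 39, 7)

(27,35,36): 27+35 > 36 → valid
(21,31,47): 21+31 > 47 → valid
(24,34,61): 24+34 ≤ 61 → not valid
(16,40,54): 16+40 > 54 → valid
(10,17,22): 10+17 > 22 → valid
(7,39,47): 7+39 ≤ 47 → not valid
4 of the 6 triples form a triangle.

4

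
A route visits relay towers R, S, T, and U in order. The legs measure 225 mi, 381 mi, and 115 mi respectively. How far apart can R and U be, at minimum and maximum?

41 ≤ RU ≤ 721 mi

The maximum is all hops collinear in one direction: 225 + 381 + 115 = 721.
The longest hop is 381; the others sum to 340. Folding the others back against it leaves at least 381 − 340 = 41.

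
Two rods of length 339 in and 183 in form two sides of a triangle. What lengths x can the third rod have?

156 < x < 522 (in)

By the triangle inequality, x must be less than 339 + 183 = 522 and greater than |339 − 183| = 156.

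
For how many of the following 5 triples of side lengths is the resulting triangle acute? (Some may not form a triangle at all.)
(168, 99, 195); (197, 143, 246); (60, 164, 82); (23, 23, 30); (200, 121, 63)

1

(168,99,195): 99²+168² = 38025 = 195² → right
(197,143,246): 143²+197² = 59258 < 60516 = 246² → obtuse
(60,164,82): 60+82 ≤ 164, not a triangle
(23,23,30): 23²+23² = 1058 > 900 = 30² → acute
(200,121,63): 63+121 ≤ 200, not a triangle
1 of the 5 is acute.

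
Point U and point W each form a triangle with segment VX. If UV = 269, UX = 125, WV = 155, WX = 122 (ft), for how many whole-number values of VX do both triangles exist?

From triangle UVX: 144 < VX < 394.
From triangle WVX: 33 < VX < 277.
Intersection: 144 < VX < 277, so integers 145 through 276: 132 values.

132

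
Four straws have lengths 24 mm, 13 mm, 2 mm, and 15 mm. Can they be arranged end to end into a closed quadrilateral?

A quadrilateral exists iff every side is shorter than the sum of the others — equivalently, the longest side is less than the sum of the rest.
Longest side 24 < 30 (sum of the remaining 3), so yes.

Yes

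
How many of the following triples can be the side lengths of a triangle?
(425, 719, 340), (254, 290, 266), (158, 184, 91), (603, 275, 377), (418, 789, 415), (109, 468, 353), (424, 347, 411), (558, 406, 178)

7

(340,425,719): 340+425 > 719 → valid
(254,266,290): 254+266 > 290 → valid
(91,158,184): 91+158 > 184 → valid
(275,377,603): 275+377 > 603 → valid
(415,418,789): 415+418 > 789 → valid
(109,353,468): 109+353 ≤ 468 → not valid
(347,411,424): 347+411 > 424 → valid
(178,406,558): 178+406 > 558 → valid
7 of the 8 triples form a triangle.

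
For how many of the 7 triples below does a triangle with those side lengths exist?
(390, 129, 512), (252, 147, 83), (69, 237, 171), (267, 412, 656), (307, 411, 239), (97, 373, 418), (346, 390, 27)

5

(129,390,512): 129+390 > 512 → valid
(83,147,252): 83+147 ≤ 252 → not valid
(69,171,237): 69+171 > 237 → valid
(267,412,656): 267+412 > 656 → valid
(239,307,411): 239+307 > 411 → valid
(97,373,418): 97+373 > 418 → valid
(27,346,390): 27+346 ≤ 390 → not valid
5 of the 7 triples form a triangle.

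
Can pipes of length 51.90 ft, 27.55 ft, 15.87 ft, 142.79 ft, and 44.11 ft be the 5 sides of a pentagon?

For a pentagon, each side must be shorter than the sum of the others.
Here the longest side is 142.79, but the remaining 4 sides sum to only 139.43.

No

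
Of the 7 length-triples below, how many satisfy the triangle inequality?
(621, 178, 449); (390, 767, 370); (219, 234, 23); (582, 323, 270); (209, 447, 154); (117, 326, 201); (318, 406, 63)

3

(178,449,621): 178+449 > 621 → valid
(370,390,767): 370+390 ≤ 767 → not valid
(23,219,234): 23+219 > 234 → valid
(270,323,582): 270+323 > 582 → valid
(154,209,447): 154+209 ≤ 447 → not valid
(117,201,326): 117+201 ≤ 326 → not valid
(63,318,406): 63+318 ≤ 406 → not valid
3 of the 7 triples form a triangle.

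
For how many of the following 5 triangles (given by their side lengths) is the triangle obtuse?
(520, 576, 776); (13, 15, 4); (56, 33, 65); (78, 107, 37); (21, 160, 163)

3

(520,576,776): 520²+576² = 602176 = 776² → right
(13,15,4): 4²+13² = 185 < 225 = 15² → obtuse
(56,33,65): 33²+56² = 4225 = 65² → right
(78,107,37): 37²+78² = 7453 < 11449 = 107² → obtuse
(21,160,163): 21²+160² = 26041 < 26569 = 163² → obtuse
3 of the 5 are obtuse.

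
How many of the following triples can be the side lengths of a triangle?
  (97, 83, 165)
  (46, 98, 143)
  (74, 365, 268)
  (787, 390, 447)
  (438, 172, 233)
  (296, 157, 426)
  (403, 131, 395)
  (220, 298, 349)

(83,97,165): 83+97 > 165 → valid
(46,98,143): 46+98 > 143 → valid
(74,268,365): 74+268 ≤ 365 → not valid
(390,447,787): 390+447 > 787 → valid
(172,233,438): 172+233 ≤ 438 → not valid
(157,296,426): 157+296 > 426 → valid
(131,395,403): 131+395 > 403 → valid
(220,298,349): 220+298 > 349 → valid
6 of the 8 triples form a triangle.

6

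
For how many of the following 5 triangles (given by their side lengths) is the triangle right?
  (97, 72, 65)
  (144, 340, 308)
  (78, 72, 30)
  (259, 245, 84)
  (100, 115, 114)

4

(97,72,65): 65²+72² = 9409 = 97² → right
(144,340,308): 144²+308² = 115600 = 340² → right
(78,72,30): 30²+72² = 6084 = 78² → right
(259,245,84): 84²+245² = 67081 = 259² → right
(100,115,114): 100²+114² = 22996 > 13225 = 115² → acute
4 of the 5 are right.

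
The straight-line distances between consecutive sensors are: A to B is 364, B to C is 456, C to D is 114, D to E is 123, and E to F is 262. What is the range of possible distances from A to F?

The maximum is all hops collinear in one direction: 364 + 456 + 114 + 123 + 262 = 1319.
The longest hop is 456; the others sum to 863. Since 456 ≤ 863, the path can fold back on itself completely, so the minimum distance is 0.

0 ≤ AF ≤ 1319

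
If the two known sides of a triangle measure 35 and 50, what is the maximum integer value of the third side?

84

The third side must be strictly less than 35 + 50 = 85.
The largest integer below 85 is 84.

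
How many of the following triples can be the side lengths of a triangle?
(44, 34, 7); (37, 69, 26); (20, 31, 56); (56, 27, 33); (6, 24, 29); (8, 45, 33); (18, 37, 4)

2

(7,34,44): 7+34 ≤ 44 → not valid
(26,37,69): 26+37 ≤ 69 → not valid
(20,31,56): 20+31 ≤ 56 → not valid
(27,33,56): 27+33 > 56 → valid
(6,24,29): 6+24 > 29 → valid
(8,33,45): 8+33 ≤ 45 → not valid
(4,18,37): 4+18 ≤ 37 → not valid
2 of the 7 triples form a triangle.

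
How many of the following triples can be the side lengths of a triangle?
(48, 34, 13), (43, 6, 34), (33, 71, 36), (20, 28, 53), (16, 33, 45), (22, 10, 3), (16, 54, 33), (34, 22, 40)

2

(13,34,48): 13+34 ≤ 48 → not valid
(6,34,43): 6+34 ≤ 43 → not valid
(33,36,71): 33+36 ≤ 71 → not valid
(20,28,53): 20+28 ≤ 53 → not valid
(16,33,45): 16+33 > 45 → valid
(3,10,22): 3+10 ≤ 22 → not valid
(16,33,54): 16+33 ≤ 54 → not valid
(22,34,40): 22+34 > 40 → valid
2 of the 8 triples form a triangle.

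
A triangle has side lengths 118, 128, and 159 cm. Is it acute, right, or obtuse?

acute

Compare the square of the longest side to the sum of squares of the other two: 118² + 128² = 30308 > 25281 = 159².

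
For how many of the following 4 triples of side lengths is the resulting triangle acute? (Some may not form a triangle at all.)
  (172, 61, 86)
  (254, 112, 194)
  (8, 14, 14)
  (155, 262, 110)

(172,61,86): 61+86 ≤ 172, not a triangle
(254,112,194): 112²+194² = 50180 < 64516 = 254² → obtuse
(8,14,14): 8²+14² = 260 > 196 = 14² → acute
(155,262,110): 110²+155² = 36125 < 68644 = 262² → obtuse
1 of the 4 is acute.

1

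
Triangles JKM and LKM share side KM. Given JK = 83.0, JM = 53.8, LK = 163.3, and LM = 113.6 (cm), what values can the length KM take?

49.7 < KM < 136.8

From triangle JKM: |83.0 − 53.8| < KM < 83.0 + 53.8, i.e. 29.2 < KM < 136.8.
From triangle LKM: 49.7 < KM < 276.9.
Both must hold, so KM lies in the intersection.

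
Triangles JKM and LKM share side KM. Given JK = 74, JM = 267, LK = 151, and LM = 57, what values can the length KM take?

From triangle JKM: |74 − 267| < KM < 74 + 267, i.e. 193 < KM < 341.
From triangle LKM: 94 < KM < 208.
Both must hold, so KM lies in the intersection.

193 < KM < 208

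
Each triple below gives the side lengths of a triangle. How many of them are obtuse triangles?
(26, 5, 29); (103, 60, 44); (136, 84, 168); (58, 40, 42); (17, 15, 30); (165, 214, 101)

5

(26,5,29): 5²+26² = 701 < 841 = 29² → obtuse
(103,60,44): 44²+60² = 5536 < 10609 = 103² → obtuse
(136,84,168): 84²+136² = 25552 < 28224 = 168² → obtuse
(58,40,42): 40²+42² = 3364 = 58² → right
(17,15,30): 15²+17² = 514 < 900 = 30² → obtuse
(165,214,101): 101²+165² = 37426 < 45796 = 214² → obtuse
5 of the 6 are obtuse.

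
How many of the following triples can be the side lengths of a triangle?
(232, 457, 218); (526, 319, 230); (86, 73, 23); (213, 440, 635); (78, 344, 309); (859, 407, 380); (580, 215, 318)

4

(218,232,457): 218+232 ≤ 457 → not valid
(230,319,526): 230+319 > 526 → valid
(23,73,86): 23+73 > 86 → valid
(213,440,635): 213+440 > 635 → valid
(78,309,344): 78+309 > 344 → valid
(380,407,859): 380+407 ≤ 859 → not valid
(215,318,580): 215+318 ≤ 580 → not valid
4 of the 7 triples form a triangle.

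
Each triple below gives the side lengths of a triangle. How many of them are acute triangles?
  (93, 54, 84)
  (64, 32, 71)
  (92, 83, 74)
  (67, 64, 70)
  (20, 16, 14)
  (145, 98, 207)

5

(93,54,84): 54²+84² = 9972 > 8649 = 93² → acute
(64,32,71): 32²+64² = 5120 > 5041 = 71² → acute
(92,83,74): 74²+83² = 12365 > 8464 = 92² → acute
(67,64,70): 64²+67² = 8585 > 4900 = 70² → acute
(20,16,14): 14²+16² = 452 > 400 = 20² → acute
(145,98,207): 98²+145² = 30629 < 42849 = 207² → obtuse
5 of the 6 are acute.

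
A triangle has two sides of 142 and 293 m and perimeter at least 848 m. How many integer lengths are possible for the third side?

Triangle inequality: 151 < x < 435. Perimeter ≥ 848 gives x ≥ 848 − 142 − 293 = 413.
So 413 ≤ x < 435; integers 413 through 434: 22 values.

22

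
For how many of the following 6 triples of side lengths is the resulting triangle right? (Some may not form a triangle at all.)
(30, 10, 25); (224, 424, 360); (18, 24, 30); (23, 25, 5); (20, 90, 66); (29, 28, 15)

2

(30,10,25): 10²+25² = 725 < 900 = 30² → obtuse
(224,424,360): 224²+360² = 179776 = 424² → right
(18,24,30): 18²+24² = 900 = 30² → right
(23,25,5): 5²+23² = 554 < 625 = 25² → obtuse
(20,90,66): 20+66 ≤ 90, not a triangle
(29,28,15): 15²+28² = 1009 > 841 = 29² → acute
2 of the 6 are right.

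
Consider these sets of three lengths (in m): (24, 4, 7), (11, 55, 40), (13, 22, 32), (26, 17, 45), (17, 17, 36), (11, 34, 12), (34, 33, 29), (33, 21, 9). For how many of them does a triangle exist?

(4,7,24): 4+7 ≤ 24 → not valid
(11,40,55): 11+40 ≤ 55 → not valid
(13,22,32): 13+22 > 32 → valid
(17,26,45): 17+26 ≤ 45 → not valid
(17,17,36): 17+17 ≤ 36 → not valid
(11,12,34): 11+12 ≤ 34 → not valid
(29,33,34): 29+33 > 34 → valid
(9,21,33): 9+21 ≤ 33 → not valid
2 of the 8 triples form a triangle.

2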